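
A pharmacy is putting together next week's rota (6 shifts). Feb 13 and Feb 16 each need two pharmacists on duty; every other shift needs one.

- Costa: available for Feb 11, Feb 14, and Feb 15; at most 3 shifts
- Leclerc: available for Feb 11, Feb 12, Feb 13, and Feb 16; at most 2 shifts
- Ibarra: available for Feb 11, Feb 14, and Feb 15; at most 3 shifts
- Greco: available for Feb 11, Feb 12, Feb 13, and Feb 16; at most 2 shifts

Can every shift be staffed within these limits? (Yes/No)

Total capacity is 10 and 8 slots are needed, so capacity alone doesn't rule it out.
Shifts {Feb 12, Feb 13, Feb 16} need 5 worker-slots in total, but the pharmacists available for any of those shifts (Leclerc and Greco) can supply at most 4 among them. So no valid schedule exists.

No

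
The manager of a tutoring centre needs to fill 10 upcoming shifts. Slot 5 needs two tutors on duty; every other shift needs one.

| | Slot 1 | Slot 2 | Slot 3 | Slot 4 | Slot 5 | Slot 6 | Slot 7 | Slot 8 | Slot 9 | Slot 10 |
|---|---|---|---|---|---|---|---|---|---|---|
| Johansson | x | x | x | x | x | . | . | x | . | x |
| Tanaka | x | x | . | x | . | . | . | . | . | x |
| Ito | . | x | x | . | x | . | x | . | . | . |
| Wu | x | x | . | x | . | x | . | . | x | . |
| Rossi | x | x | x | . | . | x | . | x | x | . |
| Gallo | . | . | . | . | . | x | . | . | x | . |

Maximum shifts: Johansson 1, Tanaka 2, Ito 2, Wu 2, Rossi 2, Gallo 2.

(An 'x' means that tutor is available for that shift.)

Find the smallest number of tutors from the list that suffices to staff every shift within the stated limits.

6

11 slots to fill and no one can take more than 2, so at least ⌈11/2⌉ = 6 tutors are needed.
Johansson, Tanaka, Ito, Wu, Rossi, and Gallo alone can cover everything: Slot 1→Wu, Slot 2→Wu, Slot 3→Rossi, Slot 4→Tanaka, Slot 5→Johansson+Ito, Slot 6→Gallo, Slot 7→Ito, Slot 8→Rossi, Slot 9→Gallo, Slot 10→Tanaka.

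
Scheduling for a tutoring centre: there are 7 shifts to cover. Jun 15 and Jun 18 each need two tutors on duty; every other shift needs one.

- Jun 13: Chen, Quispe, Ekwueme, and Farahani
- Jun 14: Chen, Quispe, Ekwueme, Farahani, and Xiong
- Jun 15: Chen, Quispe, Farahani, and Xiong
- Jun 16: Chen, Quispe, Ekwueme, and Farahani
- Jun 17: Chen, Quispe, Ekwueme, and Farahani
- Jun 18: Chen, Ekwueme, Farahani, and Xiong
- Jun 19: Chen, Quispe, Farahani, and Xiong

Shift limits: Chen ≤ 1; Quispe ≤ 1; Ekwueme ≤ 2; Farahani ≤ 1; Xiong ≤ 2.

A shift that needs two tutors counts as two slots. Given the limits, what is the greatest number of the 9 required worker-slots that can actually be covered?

7

Total capacity across all tutors is 1+1+2+1+2 = 7, and 9 slots are needed, so at most 7 can be filled.
An assignment achieving 7: Jun 13→Chen, Jun 15→Quispe+Farahani, Jun 16→Ekwueme, Jun 17→Ekwueme, Jun 18→Xiong, Jun 19→Xiong.
Loads: Chen 1/1, Quispe 1/1, Ekwueme 2/2, Farahani 1/1, Xiong 2/2.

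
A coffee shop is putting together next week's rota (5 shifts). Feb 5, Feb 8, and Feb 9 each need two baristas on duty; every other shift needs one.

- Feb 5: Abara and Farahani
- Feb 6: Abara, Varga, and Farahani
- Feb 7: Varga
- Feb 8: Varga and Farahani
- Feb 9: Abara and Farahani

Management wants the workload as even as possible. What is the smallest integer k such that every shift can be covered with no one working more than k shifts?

With 3 baristas and 8 worker-slots to fill, someone must work at least ⌈8/3⌉ = 3 shifts, so k ≥ 3.
k = 3 works: Feb 5→Abara+Farahani, Feb 6→Abara, Feb 7→Varga, Feb 8→Varga+Farahani, Feb 9→Abara+Farahani.
Loads: Abara 3, Varga 2, Farahani 3 — all ≤ 3.

3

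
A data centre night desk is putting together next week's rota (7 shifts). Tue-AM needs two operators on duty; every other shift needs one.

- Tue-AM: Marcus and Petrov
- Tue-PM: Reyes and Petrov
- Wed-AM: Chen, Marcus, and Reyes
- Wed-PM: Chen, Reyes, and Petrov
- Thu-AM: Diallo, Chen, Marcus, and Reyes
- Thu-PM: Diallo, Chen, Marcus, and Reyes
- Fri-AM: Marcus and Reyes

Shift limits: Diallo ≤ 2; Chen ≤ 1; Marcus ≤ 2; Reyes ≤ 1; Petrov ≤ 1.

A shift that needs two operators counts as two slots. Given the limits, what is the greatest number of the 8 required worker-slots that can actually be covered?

7

Total capacity across all operators is 2+1+2+1+1 = 7, and 8 slots are needed, so at most 7 can be filled.
An assignment achieving 7: Tue-AM→Marcus+Petrov, Tue-PM→Reyes, Wed-AM→Chen, Thu-AM→Diallo, Thu-PM→Diallo, Fri-AM→Marcus.
Loads: Diallo 2/2, Chen 1/1, Marcus 2/2, Reyes 1/1, Petrov 1/1.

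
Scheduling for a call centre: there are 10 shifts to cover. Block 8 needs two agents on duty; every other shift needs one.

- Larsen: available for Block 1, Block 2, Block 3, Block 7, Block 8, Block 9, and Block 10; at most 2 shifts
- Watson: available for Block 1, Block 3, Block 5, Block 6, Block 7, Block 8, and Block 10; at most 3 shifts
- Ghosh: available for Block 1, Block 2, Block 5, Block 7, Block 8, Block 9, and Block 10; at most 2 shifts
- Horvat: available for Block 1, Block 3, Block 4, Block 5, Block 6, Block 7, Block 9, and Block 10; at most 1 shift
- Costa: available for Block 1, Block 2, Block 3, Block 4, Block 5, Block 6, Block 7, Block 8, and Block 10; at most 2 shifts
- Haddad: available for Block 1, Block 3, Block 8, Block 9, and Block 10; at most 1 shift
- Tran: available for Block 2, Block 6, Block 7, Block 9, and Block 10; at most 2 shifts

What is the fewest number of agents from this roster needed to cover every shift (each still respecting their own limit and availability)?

11 slots to fill and no one can take more than 3, so at least ⌈11/3⌉ = 4 agents are needed.
Any 4 agents together have capacity at most 3+2+2+2 = 9 < 11 slots, so 4 can never suffice.
Larsen, Watson, Ghosh, Costa, and Tran alone can cover everything: Block 1→Watson, Block 2→Ghosh, Block 3→Larsen, Block 4→Costa, Block 5→Watson, Block 6→Watson, Block 7→Tran, Block 8→Ghosh+Costa, Block 9→Larsen, Block 10→Tran.

5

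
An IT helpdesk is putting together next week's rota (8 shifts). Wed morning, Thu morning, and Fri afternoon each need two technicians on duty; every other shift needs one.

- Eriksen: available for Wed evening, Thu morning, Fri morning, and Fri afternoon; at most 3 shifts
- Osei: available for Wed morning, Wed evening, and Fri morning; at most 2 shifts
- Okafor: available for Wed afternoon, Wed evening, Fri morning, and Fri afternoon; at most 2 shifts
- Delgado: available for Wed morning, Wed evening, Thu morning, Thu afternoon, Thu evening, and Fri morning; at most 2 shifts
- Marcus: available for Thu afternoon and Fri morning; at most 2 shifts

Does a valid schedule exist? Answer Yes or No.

No

Total capacity is 11 and 11 slots are needed, so capacity alone doesn't rule it out.
Shifts {Wed morning, Thu morning, Thu evening} need 5 worker-slots in total, but the technicians available for any of those shifts (Eriksen, Osei, and Delgado) can supply at most 4 among them. So no valid schedule exists.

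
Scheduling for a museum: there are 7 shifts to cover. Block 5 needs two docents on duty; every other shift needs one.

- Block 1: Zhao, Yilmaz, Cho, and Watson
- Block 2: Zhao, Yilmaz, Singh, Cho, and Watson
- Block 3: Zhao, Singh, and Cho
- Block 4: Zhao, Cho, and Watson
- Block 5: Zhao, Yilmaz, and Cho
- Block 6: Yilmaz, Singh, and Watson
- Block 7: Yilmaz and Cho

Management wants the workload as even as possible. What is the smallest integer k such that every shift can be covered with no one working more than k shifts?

With 5 docents and 8 worker-slots to fill, someone must work at least ⌈8/5⌉ = 2 shifts, so k ≥ 2.
k = 2 works: Block 1→Cho, Block 2→Singh, Block 3→Zhao, Block 4→Zhao, Block 5→Yilmaz+Cho, Block 6→Singh, Block 7→Yilmaz.
Loads: Zhao 2, Yilmaz 2, Singh 2, Cho 2, Watson 0 — all ≤ 2.

2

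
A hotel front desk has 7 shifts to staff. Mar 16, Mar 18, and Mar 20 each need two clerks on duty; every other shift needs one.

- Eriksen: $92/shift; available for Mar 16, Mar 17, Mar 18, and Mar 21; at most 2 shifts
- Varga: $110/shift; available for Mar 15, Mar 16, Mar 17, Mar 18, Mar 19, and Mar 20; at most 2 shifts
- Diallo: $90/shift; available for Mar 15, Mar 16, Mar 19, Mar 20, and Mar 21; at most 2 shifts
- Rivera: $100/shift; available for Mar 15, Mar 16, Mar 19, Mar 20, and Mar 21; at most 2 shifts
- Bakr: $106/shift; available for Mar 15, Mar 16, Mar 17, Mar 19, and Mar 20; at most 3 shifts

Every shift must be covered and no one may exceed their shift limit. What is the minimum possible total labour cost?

Mar 18 can only be covered by Eriksen and Varga, so that assignment is forced.
Picking the cheapest available clerk for each shift independently would cost $936, but that ignores the shift limits.
An optimal schedule: Mar 15→Diallo, Mar 16→Rivera+Bakr, Mar 17→Eriksen, Mar 18→Eriksen+Varga, Mar 19→Bakr, Mar 20→Rivera+Bakr, Mar 21→Diallo.
Total: 90 + 100 + 106 + 92 + 92 + 110 + 106 + 100 + 106 + 90 = $992.

$992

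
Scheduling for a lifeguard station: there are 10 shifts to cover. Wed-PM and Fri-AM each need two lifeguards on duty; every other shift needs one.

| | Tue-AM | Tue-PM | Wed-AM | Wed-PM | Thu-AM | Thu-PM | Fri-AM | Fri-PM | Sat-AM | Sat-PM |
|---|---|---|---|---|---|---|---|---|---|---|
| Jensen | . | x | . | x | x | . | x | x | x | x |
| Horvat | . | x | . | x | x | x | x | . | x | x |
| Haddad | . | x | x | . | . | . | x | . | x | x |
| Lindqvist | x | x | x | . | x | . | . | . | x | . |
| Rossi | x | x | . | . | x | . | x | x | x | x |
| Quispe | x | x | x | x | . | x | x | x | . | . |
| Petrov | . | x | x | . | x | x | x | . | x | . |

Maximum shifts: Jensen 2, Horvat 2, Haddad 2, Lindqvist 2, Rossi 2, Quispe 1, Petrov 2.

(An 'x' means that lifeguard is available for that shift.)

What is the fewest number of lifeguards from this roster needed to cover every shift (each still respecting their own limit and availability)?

6

12 slots to fill and no one can take more than 2, so at least ⌈12/2⌉ = 6 lifeguards are needed.
Jensen, Horvat, Haddad, Lindqvist, Rossi, and Petrov alone can cover everything: Tue-AM→Lindqvist, Tue-PM→Rossi, Wed-AM→Haddad, Wed-PM→Jensen+Horvat, Thu-AM→Lindqvist, Thu-PM→Horvat, Fri-AM→Rossi+Petrov, Fri-PM→Jensen, Sat-AM→Petrov, Sat-PM→Haddad.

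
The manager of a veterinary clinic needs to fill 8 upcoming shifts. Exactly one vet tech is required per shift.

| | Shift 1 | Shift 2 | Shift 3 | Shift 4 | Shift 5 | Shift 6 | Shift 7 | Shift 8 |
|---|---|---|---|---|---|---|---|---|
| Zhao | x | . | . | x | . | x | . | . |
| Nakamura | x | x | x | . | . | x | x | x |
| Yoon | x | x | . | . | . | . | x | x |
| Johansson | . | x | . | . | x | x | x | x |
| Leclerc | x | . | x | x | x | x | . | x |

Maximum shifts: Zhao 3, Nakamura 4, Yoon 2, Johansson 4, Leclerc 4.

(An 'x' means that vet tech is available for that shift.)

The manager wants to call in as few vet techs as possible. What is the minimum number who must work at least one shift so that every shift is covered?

8 slots to fill and no one can take more than 4, so at least ⌈8/4⌉ = 2 vet techs are needed.
Nakamura and Leclerc alone can cover everything: Shift 1→Nakamura, Shift 2→Nakamura, Shift 3→Nakamura, Shift 4→Leclerc, Shift 5→Leclerc, Shift 6→Leclerc, Shift 7→Nakamura, Shift 8→Leclerc.

2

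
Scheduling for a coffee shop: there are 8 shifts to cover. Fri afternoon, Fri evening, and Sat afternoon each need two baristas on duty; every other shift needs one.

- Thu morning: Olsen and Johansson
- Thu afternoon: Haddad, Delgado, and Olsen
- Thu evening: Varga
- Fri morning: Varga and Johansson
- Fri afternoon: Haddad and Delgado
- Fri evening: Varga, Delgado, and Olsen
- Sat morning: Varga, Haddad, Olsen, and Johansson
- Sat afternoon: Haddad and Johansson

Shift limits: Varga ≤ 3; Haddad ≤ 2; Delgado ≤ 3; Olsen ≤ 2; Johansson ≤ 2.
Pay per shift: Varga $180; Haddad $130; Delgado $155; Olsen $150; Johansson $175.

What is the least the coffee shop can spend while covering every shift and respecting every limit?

$1735

Thu evening can only be covered by Varga, so that assignment is forced.
Fri afternoon can only be covered by Haddad and Delgado, so that assignment is forced.
Sat afternoon can only be covered by Haddad and Johansson, so that assignment is forced.
Picking the cheapest available barista for each shift independently would cost $1660, but that ignores the shift limits.
An optimal schedule: Thu morning→Olsen, Thu afternoon→Delgado, Thu evening→Varga, Fri morning→Johansson, Fri afternoon→Haddad+Delgado, Fri evening→Olsen+Delgado, Sat morning→Varga, Sat afternoon→Haddad+Johansson.
Total: 150 + 155 + 180 + 175 + 130 + 155 + 150 + 155 + 180 + 130 + 175 = $1735.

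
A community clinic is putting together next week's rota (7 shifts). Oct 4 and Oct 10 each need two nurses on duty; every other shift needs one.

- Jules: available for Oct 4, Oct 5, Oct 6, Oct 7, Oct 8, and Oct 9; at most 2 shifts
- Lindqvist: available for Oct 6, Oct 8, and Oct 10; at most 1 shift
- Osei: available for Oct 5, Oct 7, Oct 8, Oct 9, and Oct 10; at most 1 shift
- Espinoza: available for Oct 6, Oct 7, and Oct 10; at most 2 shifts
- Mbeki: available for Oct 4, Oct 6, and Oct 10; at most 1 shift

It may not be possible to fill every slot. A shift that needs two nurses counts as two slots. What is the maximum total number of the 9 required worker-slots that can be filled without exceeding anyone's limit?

Total capacity across all nurses is 2+1+1+2+1 = 7, and 9 slots are needed, so at most 7 can be filled.
An assignment achieving 7: Oct 4→Jules+Mbeki, Oct 5→Jules, Oct 6→Espinoza, Oct 7→Espinoza, Oct 8→Lindqvist, Oct 9→Osei.
Loads: Jules 2/2, Lindqvist 1/1, Osei 1/1, Espinoza 2/2, Mbeki 1/1.

7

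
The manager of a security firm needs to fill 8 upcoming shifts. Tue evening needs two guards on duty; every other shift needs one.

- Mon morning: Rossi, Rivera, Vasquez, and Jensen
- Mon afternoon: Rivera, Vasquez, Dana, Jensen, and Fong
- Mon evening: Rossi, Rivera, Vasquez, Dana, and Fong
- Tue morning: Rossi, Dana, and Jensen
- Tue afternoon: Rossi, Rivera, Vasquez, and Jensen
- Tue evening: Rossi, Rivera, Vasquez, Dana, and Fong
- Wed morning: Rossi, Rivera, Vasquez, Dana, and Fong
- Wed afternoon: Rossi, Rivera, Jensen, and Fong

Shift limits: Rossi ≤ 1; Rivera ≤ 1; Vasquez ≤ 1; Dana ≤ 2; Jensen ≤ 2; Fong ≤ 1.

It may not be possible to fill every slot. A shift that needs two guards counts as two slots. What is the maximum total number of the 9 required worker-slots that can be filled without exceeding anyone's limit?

8

Total capacity across all guards is 1+1+1+2+2+1 = 8, and 9 slots are needed, so at most 8 can be filled.
An assignment achieving 8: Mon morning→Rivera, Mon afternoon→Jensen, Mon evening→Dana, Tue morning→Rossi, Tue afternoon→Vasquez, Tue evening→Dana+Fong, Wed afternoon→Jensen.
Loads: Rossi 1/1, Rivera 1/1, Vasquez 1/1, Dana 2/2, Jensen 2/2, Fong 1/1.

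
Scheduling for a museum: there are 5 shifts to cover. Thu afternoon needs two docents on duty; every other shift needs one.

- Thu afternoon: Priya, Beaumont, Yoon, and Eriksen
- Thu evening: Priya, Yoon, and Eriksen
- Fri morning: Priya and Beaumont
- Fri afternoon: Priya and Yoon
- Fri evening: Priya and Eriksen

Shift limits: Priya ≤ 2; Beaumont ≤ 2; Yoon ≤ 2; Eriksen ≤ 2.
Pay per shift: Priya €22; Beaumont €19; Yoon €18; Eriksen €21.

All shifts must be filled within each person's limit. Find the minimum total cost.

€116

Picking the cheapest available docent for each shift independently would cost €113, but that ignores the shift limits.
An optimal schedule: Thu afternoon→Beaumont+Eriksen, Thu evening→Yoon, Fri morning→Beaumont, Fri afternoon→Yoon, Fri evening→Eriksen.
Total: 19 + 21 + 18 + 19 + 18 + 21 = €116.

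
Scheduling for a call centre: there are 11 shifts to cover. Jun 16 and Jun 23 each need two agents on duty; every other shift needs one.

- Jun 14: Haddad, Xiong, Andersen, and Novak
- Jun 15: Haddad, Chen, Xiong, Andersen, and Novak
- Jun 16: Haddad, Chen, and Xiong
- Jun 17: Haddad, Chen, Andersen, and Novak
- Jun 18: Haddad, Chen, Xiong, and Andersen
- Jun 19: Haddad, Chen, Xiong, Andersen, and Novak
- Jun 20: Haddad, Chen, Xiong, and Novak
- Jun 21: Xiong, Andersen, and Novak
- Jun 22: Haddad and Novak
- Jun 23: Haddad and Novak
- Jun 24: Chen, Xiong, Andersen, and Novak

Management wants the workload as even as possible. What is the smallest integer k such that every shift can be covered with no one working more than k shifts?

3

With 5 agents and 13 worker-slots to fill, someone must work at least ⌈13/5⌉ = 3 shifts, so k ≥ 3.
k = 3 works: Jun 14→Xiong, Jun 15→Andersen, Jun 16→Haddad+Chen, Jun 17→Chen, Jun 18→Chen, Jun 19→Andersen, Jun 20→Xiong, Jun 21→Xiong, Jun 22→Haddad, Jun 23→Haddad+Novak, Jun 24→Andersen.
Loads: Haddad 3, Chen 3, Xiong 3, Andersen 3, Novak 1 — all ≤ 3.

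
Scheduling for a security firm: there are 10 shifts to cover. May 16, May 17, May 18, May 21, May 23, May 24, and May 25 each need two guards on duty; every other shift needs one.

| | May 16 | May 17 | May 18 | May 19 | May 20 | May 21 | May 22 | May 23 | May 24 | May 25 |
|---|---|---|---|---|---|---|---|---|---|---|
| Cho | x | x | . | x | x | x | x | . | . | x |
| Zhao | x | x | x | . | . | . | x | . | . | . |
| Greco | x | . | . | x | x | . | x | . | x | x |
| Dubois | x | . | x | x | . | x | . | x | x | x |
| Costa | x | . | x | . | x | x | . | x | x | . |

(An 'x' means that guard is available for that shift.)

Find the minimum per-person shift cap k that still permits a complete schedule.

4

With 5 guards and 17 worker-slots to fill, someone must work at least ⌈17/5⌉ = 4 shifts, so k ≥ 4.
k = 4 works: May 16→Zhao+Greco, May 17→Cho+Zhao, May 18→Zhao+Dubois, May 19→Cho, May 20→Cho, May 21→Cho+Dubois, May 22→Zhao, May 23→Dubois+Costa, May 24→Greco+Costa, May 25→Greco+Dubois.
Loads: Cho 4, Zhao 4, Greco 3, Dubois 4, Costa 2 — all ≤ 4.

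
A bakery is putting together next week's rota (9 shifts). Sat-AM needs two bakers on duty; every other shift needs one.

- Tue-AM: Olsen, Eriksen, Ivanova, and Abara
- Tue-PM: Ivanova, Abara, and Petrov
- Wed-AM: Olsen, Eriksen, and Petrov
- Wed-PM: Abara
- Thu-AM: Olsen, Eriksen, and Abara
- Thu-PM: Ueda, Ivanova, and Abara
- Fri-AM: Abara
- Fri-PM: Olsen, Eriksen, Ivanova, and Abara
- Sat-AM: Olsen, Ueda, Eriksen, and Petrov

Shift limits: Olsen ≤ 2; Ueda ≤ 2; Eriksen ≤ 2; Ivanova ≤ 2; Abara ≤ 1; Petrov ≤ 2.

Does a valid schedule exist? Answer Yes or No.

No

Total capacity is 11 and 10 slots are needed, so capacity alone doesn't rule it out.
Shifts {Wed-PM, Fri-AM} need 2 worker-slots in total, but the bakers available for any of those shifts (Abara) can supply at most 1 among them. So no valid schedule exists.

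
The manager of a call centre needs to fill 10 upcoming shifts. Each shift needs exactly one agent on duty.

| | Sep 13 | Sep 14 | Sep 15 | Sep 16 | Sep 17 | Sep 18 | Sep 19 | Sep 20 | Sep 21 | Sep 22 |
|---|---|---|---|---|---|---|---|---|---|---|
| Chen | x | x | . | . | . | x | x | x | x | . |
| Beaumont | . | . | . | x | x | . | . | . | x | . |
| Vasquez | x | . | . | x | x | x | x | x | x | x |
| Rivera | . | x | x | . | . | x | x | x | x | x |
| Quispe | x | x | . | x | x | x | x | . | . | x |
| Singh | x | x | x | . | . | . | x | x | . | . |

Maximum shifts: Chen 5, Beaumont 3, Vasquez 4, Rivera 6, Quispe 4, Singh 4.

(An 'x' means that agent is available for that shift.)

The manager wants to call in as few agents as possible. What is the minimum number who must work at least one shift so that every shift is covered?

10 slots to fill and no one can take more than 6, so at least ⌈10/6⌉ = 2 agents are needed.
Vasquez and Rivera alone can cover everything: Sep 13→Vasquez, Sep 14→Rivera, Sep 15→Rivera, Sep 16→Vasquez, Sep 17→Vasquez, Sep 18→Vasquez, Sep 19→Rivera, Sep 20→Rivera, Sep 21→Rivera, Sep 22→Rivera.

2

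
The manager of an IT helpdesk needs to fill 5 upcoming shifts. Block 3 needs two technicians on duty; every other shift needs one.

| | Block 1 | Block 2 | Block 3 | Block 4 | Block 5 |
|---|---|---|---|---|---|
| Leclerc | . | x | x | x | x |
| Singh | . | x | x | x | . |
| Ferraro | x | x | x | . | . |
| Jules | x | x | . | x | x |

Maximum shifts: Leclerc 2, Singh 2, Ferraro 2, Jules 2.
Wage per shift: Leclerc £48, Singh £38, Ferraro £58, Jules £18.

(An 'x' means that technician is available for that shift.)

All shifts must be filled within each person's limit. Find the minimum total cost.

Picking the cheapest available technician for each shift independently would cost £158, but that ignores the shift limits.
An optimal schedule: Block 1→Jules, Block 2→Leclerc, Block 3→Singh+Leclerc, Block 4→Singh, Block 5→Jules.
Total: 18 + 48 + 38 + 48 + 38 + 18 = £208.

£208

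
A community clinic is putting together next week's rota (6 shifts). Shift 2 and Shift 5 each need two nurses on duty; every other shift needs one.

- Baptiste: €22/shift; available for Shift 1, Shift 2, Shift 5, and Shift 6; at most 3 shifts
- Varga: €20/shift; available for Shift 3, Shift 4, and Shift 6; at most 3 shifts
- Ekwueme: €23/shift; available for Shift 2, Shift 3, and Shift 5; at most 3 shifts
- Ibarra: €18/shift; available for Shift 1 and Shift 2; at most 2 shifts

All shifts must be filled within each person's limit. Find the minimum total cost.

Shift 4 can only be covered by Varga, so that assignment is forced.
Shift 5 can only be covered by Baptiste and Ekwueme, so that assignment is forced.
Picking the cheapest available nurse for each shift independently would cost €163, and that bound is achievable.
An optimal schedule: Shift 1→Ibarra, Shift 2→Ibarra+Baptiste, Shift 3→Varga, Shift 4→Varga, Shift 5→Baptiste+Ekwueme, Shift 6→Varga.
Total: 18 + 18 + 22 + 20 + 20 + 22 + 23 + 20 = €163.

€163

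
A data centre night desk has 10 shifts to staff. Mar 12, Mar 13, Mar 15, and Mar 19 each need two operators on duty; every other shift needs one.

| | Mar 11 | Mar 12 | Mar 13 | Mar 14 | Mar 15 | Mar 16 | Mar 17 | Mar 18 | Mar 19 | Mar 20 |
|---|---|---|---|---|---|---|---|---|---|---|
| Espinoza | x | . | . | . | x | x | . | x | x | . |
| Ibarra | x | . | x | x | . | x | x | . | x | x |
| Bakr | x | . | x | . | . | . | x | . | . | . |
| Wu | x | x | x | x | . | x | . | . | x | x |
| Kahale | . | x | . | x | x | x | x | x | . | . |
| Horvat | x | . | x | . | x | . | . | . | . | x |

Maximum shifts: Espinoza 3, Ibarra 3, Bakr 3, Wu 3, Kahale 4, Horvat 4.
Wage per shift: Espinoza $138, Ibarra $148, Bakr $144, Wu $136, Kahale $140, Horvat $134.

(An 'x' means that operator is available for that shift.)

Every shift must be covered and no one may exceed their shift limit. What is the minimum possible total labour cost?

$1918

Mar 12 can only be covered by Wu and Kahale, so that assignment is forced.
Picking the cheapest available operator for each shift independently would cost $1910, but that ignores the shift limits.
An optimal schedule: Mar 11→Horvat, Mar 12→Wu+Kahale, Mar 13→Horvat+Wu, Mar 14→Kahale, Mar 15→Horvat+Espinoza, Mar 16→Kahale, Mar 17→Kahale, Mar 18→Espinoza, Mar 19→Wu+Espinoza, Mar 20→Horvat.
Total: 134 + 136 + 140 + 134 + 136 + 140 + 134 + 138 + 140 + 140 + 138 + 136 + 138 + 134 = $1918.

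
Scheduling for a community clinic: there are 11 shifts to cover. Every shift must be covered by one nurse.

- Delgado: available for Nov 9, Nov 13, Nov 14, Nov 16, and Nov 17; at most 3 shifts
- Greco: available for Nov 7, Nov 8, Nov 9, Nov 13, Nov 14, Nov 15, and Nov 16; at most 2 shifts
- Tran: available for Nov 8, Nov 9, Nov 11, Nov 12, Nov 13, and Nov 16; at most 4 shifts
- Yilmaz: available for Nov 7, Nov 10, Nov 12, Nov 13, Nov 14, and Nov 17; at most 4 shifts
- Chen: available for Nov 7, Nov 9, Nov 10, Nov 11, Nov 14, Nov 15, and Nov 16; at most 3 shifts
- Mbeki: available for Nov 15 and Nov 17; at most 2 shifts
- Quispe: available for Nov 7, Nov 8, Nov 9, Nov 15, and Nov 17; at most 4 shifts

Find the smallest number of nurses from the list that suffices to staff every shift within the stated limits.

3

11 slots to fill and no one can take more than 4, so at least ⌈11/4⌉ = 3 nurses are needed.
Tran, Yilmaz, and Chen alone can cover everything: Nov 7→Yilmaz, Nov 8→Tran, Nov 9→Tran, Nov 10→Yilmaz, Nov 11→Tran, Nov 12→Tran, Nov 13→Yilmaz, Nov 14→Chen, Nov 15→Chen, Nov 16→Chen, Nov 17→Yilmaz.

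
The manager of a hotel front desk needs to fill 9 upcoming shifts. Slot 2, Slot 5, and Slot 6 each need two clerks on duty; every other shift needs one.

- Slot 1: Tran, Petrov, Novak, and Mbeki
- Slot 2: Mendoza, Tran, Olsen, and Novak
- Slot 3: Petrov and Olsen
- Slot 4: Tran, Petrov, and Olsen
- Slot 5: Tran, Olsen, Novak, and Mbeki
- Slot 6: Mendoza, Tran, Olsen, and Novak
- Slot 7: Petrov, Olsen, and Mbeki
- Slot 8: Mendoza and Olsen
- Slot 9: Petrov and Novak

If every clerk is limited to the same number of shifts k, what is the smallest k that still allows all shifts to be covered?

With 6 clerks and 12 worker-slots to fill, someone must work at least ⌈12/6⌉ = 2 shifts, so k ≥ 2.
k = 2 works: Slot 1→Mbeki, Slot 2→Mendoza+Tran, Slot 3→Petrov, Slot 4→Tran, Slot 5→Novak+Mbeki, Slot 6→Olsen+Novak, Slot 7→Olsen, Slot 8→Mendoza, Slot 9→Petrov.
Loads: Mendoza 2, Tran 2, Petrov 2, Olsen 2, Novak 2, Mbeki 2 — all ≤ 2.

2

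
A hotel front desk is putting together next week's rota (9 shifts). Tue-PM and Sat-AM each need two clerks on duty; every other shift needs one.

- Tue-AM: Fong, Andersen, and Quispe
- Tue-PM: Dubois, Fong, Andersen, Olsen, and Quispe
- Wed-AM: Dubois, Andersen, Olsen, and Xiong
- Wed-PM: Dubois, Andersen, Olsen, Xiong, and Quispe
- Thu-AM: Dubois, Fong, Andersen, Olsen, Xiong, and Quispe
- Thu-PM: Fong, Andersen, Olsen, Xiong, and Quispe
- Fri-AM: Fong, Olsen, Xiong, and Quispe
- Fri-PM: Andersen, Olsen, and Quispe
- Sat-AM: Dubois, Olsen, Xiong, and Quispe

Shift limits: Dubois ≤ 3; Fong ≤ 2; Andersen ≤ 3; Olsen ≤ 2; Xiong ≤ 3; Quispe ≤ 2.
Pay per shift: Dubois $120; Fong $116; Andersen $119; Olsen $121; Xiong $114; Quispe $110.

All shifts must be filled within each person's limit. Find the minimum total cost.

$1271

Picking the cheapest available clerk for each shift independently would cost $1224, but that ignores the shift limits.
An optimal schedule: Tue-AM→Quispe, Tue-PM→Fong+Andersen, Wed-AM→Xiong, Wed-PM→Andersen, Thu-AM→Andersen, Thu-PM→Fong, Fri-AM→Xiong, Fri-PM→Quispe, Sat-AM→Xiong+Dubois.
Total: 110 + 116 + 119 + 114 + 119 + 119 + 116 + 114 + 110 + 114 + 120 = $1271.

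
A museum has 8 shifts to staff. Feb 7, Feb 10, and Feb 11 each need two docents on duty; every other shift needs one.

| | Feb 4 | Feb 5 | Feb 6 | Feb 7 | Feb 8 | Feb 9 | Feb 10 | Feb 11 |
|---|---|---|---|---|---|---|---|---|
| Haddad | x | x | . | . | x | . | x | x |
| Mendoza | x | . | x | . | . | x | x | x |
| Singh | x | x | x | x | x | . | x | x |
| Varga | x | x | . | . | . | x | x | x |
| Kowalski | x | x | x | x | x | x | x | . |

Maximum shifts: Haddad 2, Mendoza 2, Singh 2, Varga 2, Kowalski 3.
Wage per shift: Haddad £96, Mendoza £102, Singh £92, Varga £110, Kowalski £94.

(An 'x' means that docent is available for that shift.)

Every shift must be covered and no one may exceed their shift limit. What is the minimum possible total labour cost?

Feb 7 can only be covered by Singh and Kowalski, so that assignment is forced.
Picking the cheapest available docent for each shift independently would cost £1022, but that ignores the shift limits.
An optimal schedule: Feb 4→Kowalski, Feb 5→Haddad, Feb 6→Mendoza, Feb 7→Singh+Kowalski, Feb 8→Haddad, Feb 9→Mendoza, Feb 10→Varga+Kowalski, Feb 11→Singh+Varga.
Total: 94 + 96 + 102 + 92 + 94 + 96 + 102 + 110 + 94 + 92 + 110 = £1082.

£1082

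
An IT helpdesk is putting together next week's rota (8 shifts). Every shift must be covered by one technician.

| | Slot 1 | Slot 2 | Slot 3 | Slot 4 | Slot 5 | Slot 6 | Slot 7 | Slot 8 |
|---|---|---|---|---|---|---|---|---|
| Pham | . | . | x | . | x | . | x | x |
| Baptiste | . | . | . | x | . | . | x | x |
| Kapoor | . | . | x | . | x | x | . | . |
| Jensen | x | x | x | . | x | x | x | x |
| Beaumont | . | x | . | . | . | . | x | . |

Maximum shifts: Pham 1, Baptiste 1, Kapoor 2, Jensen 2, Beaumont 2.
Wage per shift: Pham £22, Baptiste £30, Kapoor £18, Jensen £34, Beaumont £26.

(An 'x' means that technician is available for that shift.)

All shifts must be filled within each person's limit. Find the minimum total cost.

Slot 1 can only be covered by Jensen, so that assignment is forced.
Slot 4 can only be covered by Baptiste, so that assignment is forced.
Picking the cheapest available technician for each shift independently would cost £188, but that ignores the shift limits.
An optimal schedule: Slot 1→Jensen, Slot 2→Beaumont, Slot 3→Pham, Slot 4→Baptiste, Slot 5→Kapoor, Slot 6→Kapoor, Slot 7→Beaumont, Slot 8→Jensen.
Total: 34 + 26 + 22 + 30 + 18 + 18 + 26 + 34 = £208.

£208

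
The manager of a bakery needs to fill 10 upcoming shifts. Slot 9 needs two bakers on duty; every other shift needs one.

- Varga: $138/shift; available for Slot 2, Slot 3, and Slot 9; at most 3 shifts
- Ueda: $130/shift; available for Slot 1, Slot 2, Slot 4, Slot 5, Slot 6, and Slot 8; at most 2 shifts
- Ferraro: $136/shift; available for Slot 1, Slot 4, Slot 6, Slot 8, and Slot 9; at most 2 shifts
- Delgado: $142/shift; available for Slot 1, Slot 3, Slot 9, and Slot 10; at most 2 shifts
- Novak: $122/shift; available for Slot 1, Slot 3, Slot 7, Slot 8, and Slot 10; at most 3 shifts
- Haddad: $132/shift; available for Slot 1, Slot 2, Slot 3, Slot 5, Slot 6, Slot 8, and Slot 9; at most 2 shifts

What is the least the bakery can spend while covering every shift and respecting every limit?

$1438

Slot 7 can only be covered by Novak, so that assignment is forced.
Picking the cheapest available baker for each shift independently would cost $1398, but that ignores the shift limits.
An optimal schedule: Slot 1→Ferraro, Slot 2→Haddad, Slot 3→Varga, Slot 4→Ueda, Slot 5→Ueda, Slot 6→Haddad, Slot 7→Novak, Slot 8→Novak, Slot 9→Ferraro+Varga, Slot 10→Novak.
Total: 136 + 132 + 138 + 130 + 130 + 132 + 122 + 122 + 136 + 138 + 122 = $1438.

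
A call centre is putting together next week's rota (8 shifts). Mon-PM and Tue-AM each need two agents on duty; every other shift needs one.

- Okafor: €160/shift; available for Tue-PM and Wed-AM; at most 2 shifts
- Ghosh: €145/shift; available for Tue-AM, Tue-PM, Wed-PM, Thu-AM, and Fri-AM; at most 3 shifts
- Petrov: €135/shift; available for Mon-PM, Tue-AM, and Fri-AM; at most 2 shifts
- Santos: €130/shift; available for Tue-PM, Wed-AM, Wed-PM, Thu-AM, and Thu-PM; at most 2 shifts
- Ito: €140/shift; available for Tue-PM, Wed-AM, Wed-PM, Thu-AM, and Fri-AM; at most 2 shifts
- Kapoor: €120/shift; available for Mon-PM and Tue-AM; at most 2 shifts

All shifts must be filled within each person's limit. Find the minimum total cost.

Mon-PM can only be covered by Petrov and Kapoor, so that assignment is forced.
Thu-PM can only be covered by Santos, so that assignment is forced.
Picking the cheapest available agent for each shift independently would cost €1295, but that ignores the shift limits.
An optimal schedule: Mon-PM→Kapoor+Petrov, Tue-AM→Kapoor+Petrov, Tue-PM→Ghosh, Wed-AM→Santos, Wed-PM→Ito, Thu-AM→Ito, Thu-PM→Santos, Fri-AM→Ghosh.
Total: 120 + 135 + 120 + 135 + 145 + 130 + 140 + 140 + 130 + 145 = €1340.

€1340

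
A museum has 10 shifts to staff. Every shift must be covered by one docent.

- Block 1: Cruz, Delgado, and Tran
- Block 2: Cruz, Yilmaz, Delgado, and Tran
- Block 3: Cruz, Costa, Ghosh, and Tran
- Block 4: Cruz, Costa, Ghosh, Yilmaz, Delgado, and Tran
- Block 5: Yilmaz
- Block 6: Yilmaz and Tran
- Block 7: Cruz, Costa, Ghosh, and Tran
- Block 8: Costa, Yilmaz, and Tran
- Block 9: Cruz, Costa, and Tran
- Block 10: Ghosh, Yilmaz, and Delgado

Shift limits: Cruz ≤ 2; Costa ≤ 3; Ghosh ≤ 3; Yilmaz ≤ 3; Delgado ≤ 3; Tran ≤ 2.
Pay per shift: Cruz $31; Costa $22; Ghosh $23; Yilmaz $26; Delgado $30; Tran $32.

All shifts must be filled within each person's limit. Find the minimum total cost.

$243

Block 5 can only be covered by Yilmaz, so that assignment is forced.
Picking the cheapest available docent for each shift independently would cost $241, but that ignores the shift limits.
An optimal schedule: Block 1→Delgado, Block 2→Yilmaz, Block 3→Costa, Block 4→Ghosh, Block 5→Yilmaz, Block 6→Yilmaz, Block 7→Ghosh, Block 8→Costa, Block 9→Costa, Block 10→Ghosh.
Total: 30 + 26 + 22 + 23 + 26 + 26 + 23 + 22 + 22 + 23 = $243.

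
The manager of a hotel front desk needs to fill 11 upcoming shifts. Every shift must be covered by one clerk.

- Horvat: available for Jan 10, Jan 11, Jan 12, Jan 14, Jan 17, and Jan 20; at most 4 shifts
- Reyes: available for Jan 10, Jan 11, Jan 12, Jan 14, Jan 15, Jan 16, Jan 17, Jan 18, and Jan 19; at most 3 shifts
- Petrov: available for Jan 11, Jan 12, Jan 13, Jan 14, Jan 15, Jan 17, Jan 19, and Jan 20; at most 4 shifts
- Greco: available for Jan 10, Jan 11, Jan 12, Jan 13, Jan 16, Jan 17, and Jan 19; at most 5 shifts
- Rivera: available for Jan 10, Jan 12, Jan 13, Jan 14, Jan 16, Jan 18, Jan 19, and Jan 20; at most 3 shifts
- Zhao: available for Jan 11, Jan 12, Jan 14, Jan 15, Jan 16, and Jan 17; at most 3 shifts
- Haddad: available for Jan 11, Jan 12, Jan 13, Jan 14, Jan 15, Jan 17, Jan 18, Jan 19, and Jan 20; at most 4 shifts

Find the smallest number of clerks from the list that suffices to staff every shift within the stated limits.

3

11 slots to fill and no one can take more than 5, so at least ⌈11/5⌉ = 3 clerks are needed.
Horvat, Reyes, and Petrov alone can cover everything: Jan 10→Horvat, Jan 11→Horvat, Jan 12→Horvat, Jan 13→Petrov, Jan 14→Petrov, Jan 15→Reyes, Jan 16→Reyes, Jan 17→Petrov, Jan 18→Reyes, Jan 19→Petrov, Jan 20→Horvat.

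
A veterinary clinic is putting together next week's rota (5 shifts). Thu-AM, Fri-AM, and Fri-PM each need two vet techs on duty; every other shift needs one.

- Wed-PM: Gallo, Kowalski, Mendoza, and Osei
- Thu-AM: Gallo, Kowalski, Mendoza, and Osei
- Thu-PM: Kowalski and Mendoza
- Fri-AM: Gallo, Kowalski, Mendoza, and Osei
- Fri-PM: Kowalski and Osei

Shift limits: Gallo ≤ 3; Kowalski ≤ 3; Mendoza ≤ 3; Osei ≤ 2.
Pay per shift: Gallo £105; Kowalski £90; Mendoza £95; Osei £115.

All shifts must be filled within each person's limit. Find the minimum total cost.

Fri-PM can only be covered by Kowalski and Osei, so that assignment is forced.
Picking the cheapest available vet tech for each shift independently would cost £755, but that ignores the shift limits.
An optimal schedule: Wed-PM→Mendoza, Thu-AM→Kowalski+Mendoza, Thu-PM→Kowalski, Fri-AM→Mendoza+Gallo, Fri-PM→Kowalski+Osei.
Total: 95 + 90 + 95 + 90 + 95 + 105 + 90 + 115 = £775.

£775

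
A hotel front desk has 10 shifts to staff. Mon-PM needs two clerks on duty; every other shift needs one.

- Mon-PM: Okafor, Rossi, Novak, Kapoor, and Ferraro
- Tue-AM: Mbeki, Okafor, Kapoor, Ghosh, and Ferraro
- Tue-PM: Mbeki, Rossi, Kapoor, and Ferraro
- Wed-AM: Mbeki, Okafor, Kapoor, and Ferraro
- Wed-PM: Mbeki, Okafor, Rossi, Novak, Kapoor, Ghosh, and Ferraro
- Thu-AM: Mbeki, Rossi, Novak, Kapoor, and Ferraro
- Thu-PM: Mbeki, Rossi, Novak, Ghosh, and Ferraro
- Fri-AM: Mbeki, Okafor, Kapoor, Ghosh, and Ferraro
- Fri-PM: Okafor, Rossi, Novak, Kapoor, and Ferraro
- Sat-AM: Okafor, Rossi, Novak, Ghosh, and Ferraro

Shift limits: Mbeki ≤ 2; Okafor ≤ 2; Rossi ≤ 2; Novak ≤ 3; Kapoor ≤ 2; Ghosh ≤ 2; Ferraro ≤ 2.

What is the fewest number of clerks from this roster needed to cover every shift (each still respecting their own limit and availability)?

5

11 slots to fill and no one can take more than 3, so at least ⌈11/3⌉ = 4 clerks are needed.
Any 4 clerks together have capacity at most 3+2+2+2 = 9 < 11 slots, so 4 can never suffice.
Mbeki, Okafor, Rossi, Novak, and Kapoor alone can cover everything: Mon-PM→Novak+Kapoor, Tue-AM→Mbeki, Tue-PM→Mbeki, Wed-AM→Okafor, Wed-PM→Kapoor, Thu-AM→Novak, Thu-PM→Rossi, Fri-AM→Okafor, Fri-PM→Novak, Sat-AM→Rossi.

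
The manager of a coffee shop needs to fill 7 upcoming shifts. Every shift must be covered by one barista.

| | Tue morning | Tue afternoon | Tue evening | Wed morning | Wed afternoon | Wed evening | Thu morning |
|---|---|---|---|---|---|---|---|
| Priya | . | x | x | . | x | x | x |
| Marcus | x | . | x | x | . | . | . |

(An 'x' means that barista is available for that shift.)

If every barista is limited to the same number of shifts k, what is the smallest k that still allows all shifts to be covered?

4

With 2 baristas and 7 worker-slots to fill, someone must work at least ⌈7/2⌉ = 4 shifts, so k ≥ 4.
k = 4 works: Tue morning→Marcus, Tue afternoon→Priya, Tue evening→Marcus, Wed morning→Marcus, Wed afternoon→Priya, Wed evening→Priya, Thu morning→Priya.
Loads: Priya 4, Marcus 3 — all ≤ 4.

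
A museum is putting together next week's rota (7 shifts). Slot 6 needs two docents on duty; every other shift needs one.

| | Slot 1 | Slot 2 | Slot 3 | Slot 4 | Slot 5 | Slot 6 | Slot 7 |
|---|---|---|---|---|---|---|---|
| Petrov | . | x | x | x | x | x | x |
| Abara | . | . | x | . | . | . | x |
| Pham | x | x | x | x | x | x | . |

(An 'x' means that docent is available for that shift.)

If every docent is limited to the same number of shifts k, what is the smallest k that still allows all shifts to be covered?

3

With 3 docents and 8 worker-slots to fill, someone must work at least ⌈8/3⌉ = 3 shifts, so k ≥ 3.
k = 3 works: Slot 1→Pham, Slot 2→Petrov, Slot 3→Abara, Slot 4→Petrov, Slot 5→Pham, Slot 6→Petrov+Pham, Slot 7→Abara.
Loads: Petrov 3, Abara 2, Pham 3 — all ≤ 3.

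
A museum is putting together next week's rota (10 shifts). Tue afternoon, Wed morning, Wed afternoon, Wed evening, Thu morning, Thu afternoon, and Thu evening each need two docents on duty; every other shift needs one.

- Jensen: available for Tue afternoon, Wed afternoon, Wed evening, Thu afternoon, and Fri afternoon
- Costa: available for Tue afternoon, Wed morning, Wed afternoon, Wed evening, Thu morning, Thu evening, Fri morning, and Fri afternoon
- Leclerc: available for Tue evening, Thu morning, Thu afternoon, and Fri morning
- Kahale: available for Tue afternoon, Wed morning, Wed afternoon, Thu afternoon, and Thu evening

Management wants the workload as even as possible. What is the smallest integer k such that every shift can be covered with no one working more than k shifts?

With 4 docents and 17 worker-slots to fill, someone must work at least ⌈17/4⌉ = 5 shifts, so k ≥ 5.
k = 5 works: Tue afternoon→Jensen+Kahale, Tue evening→Leclerc, Wed morning→Costa+Kahale, Wed afternoon→Jensen+Kahale, Wed evening→Jensen+Costa, Thu morning→Costa+Leclerc, Thu afternoon→Jensen+Leclerc, Thu evening→Costa+Kahale, Fri morning→Costa, Fri afternoon→Jensen.
Loads: Jensen 5, Costa 5, Leclerc 3, Kahale 4 — all ≤ 5.

5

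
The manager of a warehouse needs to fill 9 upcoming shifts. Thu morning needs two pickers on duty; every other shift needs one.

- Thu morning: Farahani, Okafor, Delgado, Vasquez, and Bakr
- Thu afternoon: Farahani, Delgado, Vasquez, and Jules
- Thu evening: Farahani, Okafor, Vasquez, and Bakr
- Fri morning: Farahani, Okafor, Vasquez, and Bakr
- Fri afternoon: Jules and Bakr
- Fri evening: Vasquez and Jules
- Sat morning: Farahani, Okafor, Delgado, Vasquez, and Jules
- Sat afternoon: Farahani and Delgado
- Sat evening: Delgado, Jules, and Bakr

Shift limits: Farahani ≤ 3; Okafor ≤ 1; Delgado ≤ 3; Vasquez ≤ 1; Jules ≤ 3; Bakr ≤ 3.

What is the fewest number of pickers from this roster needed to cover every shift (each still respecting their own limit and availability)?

4

10 slots to fill and no one can take more than 3, so at least ⌈10/3⌉ = 4 pickers are needed.
Farahani, Okafor, Delgado, and Jules alone can cover everything: Thu morning→Okafor+Delgado, Thu afternoon→Delgado, Thu evening→Farahani, Fri morning→Farahani, Fri afternoon→Jules, Fri evening→Jules, Sat morning→Jules, Sat afternoon→Farahani, Sat evening→Delgado.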